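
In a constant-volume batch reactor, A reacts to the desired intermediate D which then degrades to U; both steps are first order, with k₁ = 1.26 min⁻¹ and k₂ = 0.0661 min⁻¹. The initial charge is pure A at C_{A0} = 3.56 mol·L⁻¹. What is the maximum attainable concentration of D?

3.02 mol·L⁻¹

For a first-order series the maximum intermediate yield is C_{D,max}/C_{A0} = (k₁/k₂)^[k₂/(k₂−k₁)].
= (1.26/0.0661)^(0.0661/(0.0661−1.26)) = (19.06)^(-0.05536) = 0.8494.
C_{D,max} = 0.8494×3.56 = 3.02 mol·L⁻¹.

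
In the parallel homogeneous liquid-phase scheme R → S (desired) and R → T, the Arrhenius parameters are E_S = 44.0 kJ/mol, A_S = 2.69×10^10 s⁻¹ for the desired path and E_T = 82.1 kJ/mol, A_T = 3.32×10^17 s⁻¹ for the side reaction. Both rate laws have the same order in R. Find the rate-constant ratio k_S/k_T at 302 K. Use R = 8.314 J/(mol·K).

0.315

k_S/k_T = (A_S/A_T)·exp[−(E_S−E_T)/(RT)] = (A_S/A_T)·exp[(E_T−E_S)/(RT)].
(E_T−E_S)/(RT) = (82.1−44.0)×10³/(8.314×302) = 38100/2511 = 15.17.
k_S/k_T = (2.69×10^10/3.32×10^17)·exp(15.17) = 8.102×10^-8 × 3.891×10^6 = 0.315.
Since E_S < E_T, lowering the temperature improves selectivity toward S.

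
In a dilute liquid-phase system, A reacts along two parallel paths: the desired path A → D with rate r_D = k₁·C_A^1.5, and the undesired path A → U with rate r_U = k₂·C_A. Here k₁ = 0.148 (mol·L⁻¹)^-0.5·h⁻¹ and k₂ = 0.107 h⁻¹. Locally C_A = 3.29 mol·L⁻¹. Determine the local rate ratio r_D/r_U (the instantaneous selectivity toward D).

2.51

S_{D/U} = r_D/r_U = (k₁·C_A^1.5)/(k₂·C_A) = (k₁/k₂)·C_A^0.5.
= (0.148×3.290^1.5) / (0.107×3.290) = 0.8832/0.3520 = 2.51.
Since the desired path is higher order in A, keeping C_A high (PFR or concentrated feed) favours D.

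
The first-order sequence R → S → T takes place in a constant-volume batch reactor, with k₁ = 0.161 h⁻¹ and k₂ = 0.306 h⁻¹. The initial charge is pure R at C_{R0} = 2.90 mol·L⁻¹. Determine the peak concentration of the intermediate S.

For a first-order series the maximum intermediate yield is C_{S,max}/C_{R0} = (k₁/k₂)^[k₂/(k₂−k₁)].
= (0.161/0.306)^(0.306/(0.306−0.161)) = (0.5261)^(2.110) = 0.2579.
C_{S,max} = 0.2579×2.90 = 0.748 mol·L⁻¹.

0.748 mol·L⁻¹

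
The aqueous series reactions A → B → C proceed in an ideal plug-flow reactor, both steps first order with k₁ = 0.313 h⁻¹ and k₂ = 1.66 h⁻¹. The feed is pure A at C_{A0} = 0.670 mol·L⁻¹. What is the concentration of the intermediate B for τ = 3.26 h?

0.0554 mol·L⁻¹

Solving the coupled first-order balances gives C_B(τ) = [k₁/(k₂−k₁)]·C_{A0}·(e^(−k₁τ) − e^(−k₂τ)).
e^(−k₁τ) = e^(−0.313×3.26) = e^(−1.020) = 0.3605; e^(−k₂τ) = e^(−5.412) = 0.004464.
C_B = 0.313×0.670/(1.66−0.313) × (0.3605−0.004464) = 0.1557×0.3560 = 0.05542 mol·L⁻¹.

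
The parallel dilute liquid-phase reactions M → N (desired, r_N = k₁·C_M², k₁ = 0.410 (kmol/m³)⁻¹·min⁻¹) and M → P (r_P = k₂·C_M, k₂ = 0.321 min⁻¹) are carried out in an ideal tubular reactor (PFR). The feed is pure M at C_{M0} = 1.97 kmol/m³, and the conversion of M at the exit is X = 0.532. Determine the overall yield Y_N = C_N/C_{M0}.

0.342

C_M = C_{M0}(1−X) = 0.9220 kmol/m³.
Along a PFR/batch, dC_P/dC_M = −r_P/(r_N+r_P) = −k₂/(k₂+k₁·C_M).
Integrating from C_{M0} to C_M: C_P = (0.321/0.410)·ln[(0.321+0.410·1.97)/(0.321+0.410·0.922)] = 0.7829·ln(1.129/0.6990) = 0.3752 kmol/m³.
Then C_N = (C_{M0}−C_M) − C_P = 1.048 − 0.3752 = 0.6729 kmol/m³.
Y_N = C_N/C_{M0} = 0.6729/1.97 = 0.342.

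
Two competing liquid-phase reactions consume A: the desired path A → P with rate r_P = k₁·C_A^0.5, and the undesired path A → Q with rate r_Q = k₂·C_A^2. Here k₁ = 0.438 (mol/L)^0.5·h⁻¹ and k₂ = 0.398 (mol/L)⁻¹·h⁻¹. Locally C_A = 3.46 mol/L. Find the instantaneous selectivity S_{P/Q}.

0.171

S_{P/Q} = r_P/r_Q = (k₁·C_A^0.5)/(k₂·C_A^2) = (k₁/k₂)·C_A^-1.5.
= (0.438×3.460^0.5) / (0.398×3.460^2) = 0.8147/4.765 = 0.171.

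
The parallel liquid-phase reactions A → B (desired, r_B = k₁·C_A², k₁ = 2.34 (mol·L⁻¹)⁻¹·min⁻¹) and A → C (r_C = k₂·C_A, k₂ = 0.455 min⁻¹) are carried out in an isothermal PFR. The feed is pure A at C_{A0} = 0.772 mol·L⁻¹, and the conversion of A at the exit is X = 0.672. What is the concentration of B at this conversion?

C_A = C_{A0}(1−X) = 0.2532 mol·L⁻¹.
Along a PFR/batch, dC_C/dC_A = −r_C/(r_B+r_C) = −k₂/(k₂+k₁·C_A).
Integrating from C_{A0} to C_A: C_C = (0.455/2.34)·ln[(0.455+2.34·0.772)/(0.455+2.34·0.253)] = 0.1944·ln(2.261/1.048) = 0.1496 mol·L⁻¹.
Then C_B = (C_{A0}−C_A) − C_C = 0.5188 − 0.1496 = 0.3691 mol·L⁻¹.

0.369 mol·L⁻¹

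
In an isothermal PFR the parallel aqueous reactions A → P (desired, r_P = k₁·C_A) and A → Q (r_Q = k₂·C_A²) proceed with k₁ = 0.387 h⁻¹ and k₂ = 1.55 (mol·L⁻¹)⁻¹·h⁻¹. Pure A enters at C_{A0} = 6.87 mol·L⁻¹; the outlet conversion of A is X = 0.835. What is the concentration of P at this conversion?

C_A = C_{A0}(1−X) = 1.134 mol·L⁻¹.
Along a PFR/batch, dC_P/dC_A = −r_P/(r_P+r_Q) = −k₁/(k₁+k₂·C_A).
Integrating from C_{A0} to C_A: C_P = (0.387/1.55)·ln[(0.387+1.55·6.87)/(0.387+1.55·1.13)] = 0.2497·ln(11.04/2.144) = 0.4091 mol·L⁻¹.

0.409 mol·L⁻¹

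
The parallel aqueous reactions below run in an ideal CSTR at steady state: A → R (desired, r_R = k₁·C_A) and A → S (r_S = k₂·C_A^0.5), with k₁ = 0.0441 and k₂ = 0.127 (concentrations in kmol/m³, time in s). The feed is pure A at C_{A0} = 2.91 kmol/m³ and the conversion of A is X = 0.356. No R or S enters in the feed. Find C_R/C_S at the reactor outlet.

0.475

Exit C_A = C_{A0}(1−X) = 2.91×0.644 = 1.874 kmol/m³.
Rates in a CSTR are evaluated at the outlet concentration: r_R = 0.0441×1.874 = 0.08265, r_S = 0.127×1.874^0.5 = 0.1739.
Overall selectivity = C_R/C_S = r_Rτ/(r_Sτ) = r_R/r_S = 0.475.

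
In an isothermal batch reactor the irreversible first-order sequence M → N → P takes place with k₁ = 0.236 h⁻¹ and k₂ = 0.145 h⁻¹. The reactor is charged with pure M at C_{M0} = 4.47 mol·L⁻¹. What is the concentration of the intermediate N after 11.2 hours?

1.46 mol·L⁻¹

For first-order series with pure M initially, C_N(t) = k₁C_{M0}/(k₂−k₁)·(e^(−k₁t) − e^(−k₂t)).
e^(−k₁t) = e^(−0.236×11.2) = e^(−2.643) = 0.07113; e^(−k₂t) = e^(−1.624) = 0.1971.
C_N = 0.236×4.47/(0.145−0.236) × (0.07113−0.1971) = (-11.59)×(-0.1260) = 1.460 mol·L⁻¹.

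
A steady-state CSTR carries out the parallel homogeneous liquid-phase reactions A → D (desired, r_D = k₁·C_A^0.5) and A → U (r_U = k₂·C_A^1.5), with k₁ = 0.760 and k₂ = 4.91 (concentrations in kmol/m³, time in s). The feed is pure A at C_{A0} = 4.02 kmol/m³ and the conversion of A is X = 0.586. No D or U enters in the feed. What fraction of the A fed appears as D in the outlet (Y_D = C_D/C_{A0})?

0.0499

Exit C_A = C_{A0}(1−X) = 4.02×0.414 = 1.664 kmol/m³.
A CSTR operates uniformly at the exit composition, giving r_D = 0.9805 and r_U = 10.54 (each k·C_A^n at C_A = 1.664).
Fraction of consumed A going to D: r_D/(r_D+r_U) = 0.08509.
C_D = 0.08509·C_{A0}·X = 0.08509×4.02×0.586 = 0.200 kmol/m³; Y_D = C_D/C_{A0} = 0.0499.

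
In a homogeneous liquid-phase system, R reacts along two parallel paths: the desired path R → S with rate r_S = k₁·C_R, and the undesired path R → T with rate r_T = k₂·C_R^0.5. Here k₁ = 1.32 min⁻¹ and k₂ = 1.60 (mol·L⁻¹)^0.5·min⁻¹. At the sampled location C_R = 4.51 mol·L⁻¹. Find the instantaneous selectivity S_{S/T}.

1.75

S_{S/T} = r_S/r_T = (k₁·C_R)/(k₂·C_R^0.5) = (k₁/k₂)·C_R^0.5.
= (1.32×4.510) / (1.60×4.510^0.5) = 5.953/3.398 = 1.75.
Since the desired path is higher order in R, keeping C_R high (PFR or concentrated feed) favours S.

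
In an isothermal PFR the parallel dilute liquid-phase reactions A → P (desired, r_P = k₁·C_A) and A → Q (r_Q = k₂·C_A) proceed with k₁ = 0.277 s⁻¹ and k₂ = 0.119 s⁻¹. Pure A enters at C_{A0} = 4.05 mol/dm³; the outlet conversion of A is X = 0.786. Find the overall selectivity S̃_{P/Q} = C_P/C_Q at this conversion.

C_A = C_{A0}(1−X) = 0.8667 mol/dm³.
Both paths are first order in A, so the instantaneous fraction to P is constant: dC_P/d(−C_A) = k₁/(k₁+k₂) = 0.6995.
C_P = 0.6995·(C_{A0}−C_A) = 0.6995×3.183 = 2.23 mol/dm³.
C_Q = (C_{A0}−C_A)−C_P = 0.9566 mol/dm³; S̃_{P/Q} = 2.227/0.9566 = 2.33.

2.33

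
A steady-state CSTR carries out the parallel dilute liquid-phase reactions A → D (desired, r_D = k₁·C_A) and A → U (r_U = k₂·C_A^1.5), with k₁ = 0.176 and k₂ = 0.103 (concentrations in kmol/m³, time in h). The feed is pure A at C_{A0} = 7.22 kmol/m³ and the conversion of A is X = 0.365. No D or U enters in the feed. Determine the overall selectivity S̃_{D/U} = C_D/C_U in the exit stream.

0.798

Exit C_A = C_{A0}(1−X) = 7.22×0.635 = 4.585 kmol/m³.
Rates in a CSTR are evaluated at the outlet concentration: r_D = 0.176×4.585 = 0.8069, r_U = 0.103×4.585^1.5 = 1.011.
Overall selectivity = C_D/C_U = r_Dτ/(r_Uτ) = r_D/r_U = 0.798.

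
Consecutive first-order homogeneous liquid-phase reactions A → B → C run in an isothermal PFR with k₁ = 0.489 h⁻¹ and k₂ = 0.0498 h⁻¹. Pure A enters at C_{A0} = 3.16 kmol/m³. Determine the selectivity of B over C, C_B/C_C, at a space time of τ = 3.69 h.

The intermediate concentration in a first-order A→B→C sequence is C_B = k₁C_{A0}(e^(−k₁τ) − e^(−k₂τ))/(k₂−k₁).
e^(−k₁τ) = e^(−0.489×3.69) = e^(−1.804) = 0.1646; e^(−k₂τ) = e^(−0.1838) = 0.8321.
C_B = 0.489×3.16/(0.0498−0.489) × (0.1646−0.8321) = (-3.518)×(-0.6676) = 2.349 kmol/m³.
C_A = C_{A0}e^(−k₁τ) = 0.5200 kmol/m³, so C_C = C_{A0}−C_A−C_B = 0.2913 kmol/m³; C_B/C_C = 8.06.

8.06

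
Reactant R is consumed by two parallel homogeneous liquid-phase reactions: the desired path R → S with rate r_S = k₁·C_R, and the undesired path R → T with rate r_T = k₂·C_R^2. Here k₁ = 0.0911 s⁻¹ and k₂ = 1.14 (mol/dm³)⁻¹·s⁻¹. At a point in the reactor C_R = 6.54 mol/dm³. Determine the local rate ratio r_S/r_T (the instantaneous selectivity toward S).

0.0122

S_{S/T} = r_S/r_T = (k₁·C_R)/(k₂·C_R^2) = (k₁/k₂)·C_R⁻¹.
= (0.0911×6.540) / (1.14×6.540^2) = 0.5958/48.76 = 0.0122.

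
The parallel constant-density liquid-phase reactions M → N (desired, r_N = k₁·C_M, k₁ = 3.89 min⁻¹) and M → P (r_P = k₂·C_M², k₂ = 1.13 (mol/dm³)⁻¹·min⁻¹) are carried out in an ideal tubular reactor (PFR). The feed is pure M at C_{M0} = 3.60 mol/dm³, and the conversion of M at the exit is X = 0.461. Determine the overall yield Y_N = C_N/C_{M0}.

0.257

C_M = C_{M0}(1−X) = 1.940 mol/dm³.
Along a PFR/batch, dC_N/dC_M = −r_N/(r_N+r_P) = −k₁/(k₁+k₂·C_M).
Integrating from C_{M0} to C_M: C_N = (3.89/1.13)·ln[(3.89+1.13·3.60)/(3.89+1.13·1.94)] = 3.442·ln(7.958/6.083) = 0.9251 mol/dm³.
Y_N = C_N/C_{M0} = 0.9251/3.60 = 0.257.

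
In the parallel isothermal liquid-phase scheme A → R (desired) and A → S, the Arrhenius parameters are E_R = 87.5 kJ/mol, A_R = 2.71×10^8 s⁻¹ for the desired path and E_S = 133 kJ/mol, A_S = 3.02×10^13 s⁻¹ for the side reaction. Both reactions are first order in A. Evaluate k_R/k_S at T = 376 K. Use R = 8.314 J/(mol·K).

k_R/k_S = (A_R/A_S)·exp[−(E_R−E_S)/(RT)] = (A_R/A_S)·exp[(E_S−E_R)/(RT)].
(E_S−E_R)/(RT) = (133−87.5)×10³/(8.314×376) = 45500/3126 = 14.56.
k_R/k_S = (2.71×10^8/3.02×10^13)·exp(14.56) = 8.974×10^-6 × 2.095×10^6 = 18.8.

18.8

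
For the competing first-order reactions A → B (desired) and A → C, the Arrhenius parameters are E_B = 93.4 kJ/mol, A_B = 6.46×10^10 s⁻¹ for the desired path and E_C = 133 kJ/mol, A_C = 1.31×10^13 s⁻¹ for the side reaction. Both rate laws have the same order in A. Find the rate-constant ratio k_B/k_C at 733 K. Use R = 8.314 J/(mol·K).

3.27

k_B/k_C = (A_B/A_C)·exp[−(E_B−E_C)/(RT)] = (A_B/A_C)·exp[(E_C−E_B)/(RT)].
(E_C−E_B)/(RT) = (133−93.4)×10³/(8.314×733) = 39600/6094 = 6.498.
k_B/k_C = (6.46×10^10/1.31×10^13)·exp(6.498) = 0.004931 × 663.8 = 3.27.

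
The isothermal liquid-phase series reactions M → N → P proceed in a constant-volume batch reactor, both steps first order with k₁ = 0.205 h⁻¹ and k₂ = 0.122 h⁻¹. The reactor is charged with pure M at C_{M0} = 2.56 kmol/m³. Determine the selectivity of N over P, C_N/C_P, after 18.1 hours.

For first-order series with pure M initially, C_N(t) = k₁C_{M0}/(k₂−k₁)·(e^(−k₁t) − e^(−k₂t)).
e^(−k₁t) = e^(−0.205×18.1) = e^(−3.711) = 0.02447; e^(−k₂t) = e^(−2.208) = 0.1099.
C_N = 0.205×2.56/(0.122−0.205) × (0.02447−0.1099) = (-6.323)×(-0.08543) = 0.5402 kmol/m³.
C_M = C_{M0}e^(−k₁t) = 0.06263 kmol/m³, so C_P = C_{M0}−C_M−C_N = 1.957 kmol/m³; C_N/C_P = 0.276.

0.276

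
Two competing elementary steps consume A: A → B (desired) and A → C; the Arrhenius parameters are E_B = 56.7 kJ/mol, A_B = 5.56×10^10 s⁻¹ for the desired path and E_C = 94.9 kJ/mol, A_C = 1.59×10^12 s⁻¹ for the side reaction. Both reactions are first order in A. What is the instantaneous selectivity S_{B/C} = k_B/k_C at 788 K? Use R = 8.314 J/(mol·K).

11.9

Since both paths have the same order in A, the concentration cancels and S_{B/C} = k_B/k_C = (A_B/A_C)·exp[(E_C−E_B)/(RT)].
(E_C−E_B)/(RT) = (94.9−56.7)×10³/(8.314×788) = 38200/6551 = 5.831.
k_B/k_C = (5.56×10^10/1.59×10^12)·exp(5.831) = 0.03497 × 340.6 = 11.9.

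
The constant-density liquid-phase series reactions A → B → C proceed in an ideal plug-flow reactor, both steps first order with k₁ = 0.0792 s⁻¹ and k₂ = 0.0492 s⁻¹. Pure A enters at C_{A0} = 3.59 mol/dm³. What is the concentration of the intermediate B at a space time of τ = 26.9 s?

For first-order series with pure A initially, C_B(τ) = k₁C_{A0}/(k₂−k₁)·(e^(−k₁τ) − e^(−k₂τ)).
e^(−k₁τ) = e^(−0.0792×26.9) = e^(−2.130) = 0.1188; e^(−k₂τ) = e^(−1.323) = 0.2662.
C_B = 0.0792×3.59/(0.0492−0.0792) × (0.1188−0.2662) = (-9.478)×(-0.1474) = 1.397 mol/dm³.

1.40 mol/dm³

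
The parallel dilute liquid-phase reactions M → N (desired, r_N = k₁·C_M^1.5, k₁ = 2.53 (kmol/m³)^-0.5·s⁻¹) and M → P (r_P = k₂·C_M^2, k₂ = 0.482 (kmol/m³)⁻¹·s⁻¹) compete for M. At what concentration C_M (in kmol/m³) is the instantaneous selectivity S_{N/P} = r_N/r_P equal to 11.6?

0.205 kmol/m³

S_{N/P} = (k₁/k₂)·C_M^-0.5 ⇒ C_M = (S·k₂/k₁)^(-2).
= (11.6×0.482/2.53)^(-2) = (2.210)^(-2) = 0.205 kmol/m³.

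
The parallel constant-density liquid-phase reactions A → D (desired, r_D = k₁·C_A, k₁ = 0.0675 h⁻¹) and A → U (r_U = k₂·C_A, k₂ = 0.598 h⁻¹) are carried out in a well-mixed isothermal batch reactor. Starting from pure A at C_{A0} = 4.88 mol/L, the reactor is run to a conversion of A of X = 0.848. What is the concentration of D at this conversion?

C_A = C_{A0}(1−X) = 0.7418 mol/L.
Both paths are first order in A, so the instantaneous fraction to D is constant: dC_D/d(−C_A) = k₁/(k₁+k₂) = 0.1014.
C_D = 0.1014·(C_{A0}−C_A) = 0.1014×4.138 = 0.420 mol/L.

0.420 mol/L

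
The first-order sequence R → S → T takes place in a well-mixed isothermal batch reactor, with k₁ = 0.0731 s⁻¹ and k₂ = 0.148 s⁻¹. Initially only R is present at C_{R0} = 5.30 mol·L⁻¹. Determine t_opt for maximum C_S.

9.42 s

For first-order series the maximum of C_S occurs at t_opt = ln(k₂/k₁)/(k₂−k₁).
= ln(0.148/0.0731)/(0.148−0.0731) = ln(2.025)/0.07490 = 0.7054/0.07490 = 9.42 s.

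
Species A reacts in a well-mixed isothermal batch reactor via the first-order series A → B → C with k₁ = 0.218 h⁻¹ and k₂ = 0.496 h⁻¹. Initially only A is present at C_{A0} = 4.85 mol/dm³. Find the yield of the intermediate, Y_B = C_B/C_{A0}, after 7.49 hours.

The intermediate concentration in a first-order A→B→C sequence is C_B = k₁C_{A0}(e^(−k₁t) − e^(−k₂t))/(k₂−k₁).
e^(−k₁t) = e^(−0.218×7.49) = e^(−1.633) = 0.1954; e^(−k₂t) = e^(−3.715) = 0.02435.
C_B = 0.218×4.85/(0.496−0.218) × (0.1954−0.02435) = 3.803×0.1710 = 0.6504 mol/dm³.
Y_B = C_B/C_{A0} = 0.6504/4.85 = 0.134.

0.134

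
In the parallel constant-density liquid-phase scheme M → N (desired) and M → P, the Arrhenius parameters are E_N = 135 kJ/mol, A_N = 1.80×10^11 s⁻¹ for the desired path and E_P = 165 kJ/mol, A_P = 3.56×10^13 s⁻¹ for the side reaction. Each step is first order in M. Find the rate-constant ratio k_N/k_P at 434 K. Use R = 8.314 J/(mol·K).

20.6

With equal orders, S_{N/P} = k_N/k_P = (A_N/A_P)·exp[(E_P−E_N)/(RT)].
(E_P−E_N)/(RT) = (165−135)×10³/(8.314×434) = 30000/3608 = 8.314.
k_N/k_P = (1.80×10^11/3.56×10^13)·exp(8.314) = 0.005056 × 4082 = 20.6.
Since E_N < E_P, lowering the temperature improves selectivity toward N.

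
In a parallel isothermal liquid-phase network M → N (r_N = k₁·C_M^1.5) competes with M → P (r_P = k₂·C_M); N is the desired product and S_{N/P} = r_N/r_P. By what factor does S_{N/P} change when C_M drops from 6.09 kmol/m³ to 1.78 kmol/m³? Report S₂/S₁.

0.541

S_{N/P} = (k₁/k₂)·C_M^0.5, so S₂/S₁ = (C_{M,2}/C_{M,1})^0.5.
= (1.78/6.09)^0.5 = (0.2923)^0.5 = 0.541.
Selectivity toward N falls as C_M falls — high-concentration operation is favoured.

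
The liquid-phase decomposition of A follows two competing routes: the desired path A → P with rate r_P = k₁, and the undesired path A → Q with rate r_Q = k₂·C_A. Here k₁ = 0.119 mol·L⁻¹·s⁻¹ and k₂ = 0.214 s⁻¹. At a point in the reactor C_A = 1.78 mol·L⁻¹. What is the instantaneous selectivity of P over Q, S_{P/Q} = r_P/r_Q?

S_{P/Q} = r_P/r_Q = (k₁)/(k₂·C_A) = (k₁/k₂)·C_A⁻¹.
= (0.119) / (0.214×1.780) = 0.1190/0.3809 = 0.312.
The undesired path is higher order in A, so low C_A (CSTR or dilute feed) favours P.

0.312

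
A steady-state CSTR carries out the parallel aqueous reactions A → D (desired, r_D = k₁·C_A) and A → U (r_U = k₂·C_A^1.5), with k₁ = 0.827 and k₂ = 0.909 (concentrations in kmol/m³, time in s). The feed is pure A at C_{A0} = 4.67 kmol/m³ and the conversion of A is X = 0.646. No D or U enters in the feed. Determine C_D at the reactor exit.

Exit C_A = C_{A0}(1−X) = 4.67×0.354 = 1.653 kmol/m³.
Rates in a CSTR are evaluated at the outlet concentration: r_D = 0.827×1.653 = 1.367, r_U = 0.909×1.653^1.5 = 1.932.
Fraction of consumed A going to D: r_D/(r_D+r_U) = 0.4144.
C_D = 0.4144·C_{A0}·X = 0.4144×4.67×0.646 = 1.25 kmol/m³.

1.25 kmol/m³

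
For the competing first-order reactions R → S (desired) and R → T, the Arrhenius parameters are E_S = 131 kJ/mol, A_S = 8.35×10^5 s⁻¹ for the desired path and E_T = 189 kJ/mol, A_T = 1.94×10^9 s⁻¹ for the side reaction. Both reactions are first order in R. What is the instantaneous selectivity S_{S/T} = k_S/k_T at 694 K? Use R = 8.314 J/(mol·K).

9.99

Since both paths have the same order in R, the concentration cancels and S_{S/T} = k_S/k_T = (A_S/A_T)·exp[(E_T−E_S)/(RT)].
(E_T−E_S)/(RT) = (189−131)×10³/(8.314×694) = 58000/5770 = 10.05.
k_S/k_T = (8.35×10^5/1.94×10^9)·exp(10.05) = 4.304×10^-4 × 23205 = 9.99.
Since E_S < E_T, lowering the temperature improves selectivity toward S.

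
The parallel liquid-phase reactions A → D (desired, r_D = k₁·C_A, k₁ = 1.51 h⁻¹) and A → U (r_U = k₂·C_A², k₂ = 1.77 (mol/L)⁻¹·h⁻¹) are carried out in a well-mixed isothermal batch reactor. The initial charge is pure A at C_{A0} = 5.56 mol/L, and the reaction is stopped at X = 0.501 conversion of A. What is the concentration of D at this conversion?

C_A = C_{A0}(1−X) = 2.774 mol/L.
Along a PFR/batch, dC_D/dC_A = −r_D/(r_D+r_U) = −k₁/(k₁+k₂·C_A).
Integrating from C_{A0} to C_A: C_D = (1.51/1.77)·ln[(1.51+1.77·5.56)/(1.51+1.77·2.77)] = 0.8531·ln(11.35/6.421) = 0.4861 mol/L.

0.486 mol/L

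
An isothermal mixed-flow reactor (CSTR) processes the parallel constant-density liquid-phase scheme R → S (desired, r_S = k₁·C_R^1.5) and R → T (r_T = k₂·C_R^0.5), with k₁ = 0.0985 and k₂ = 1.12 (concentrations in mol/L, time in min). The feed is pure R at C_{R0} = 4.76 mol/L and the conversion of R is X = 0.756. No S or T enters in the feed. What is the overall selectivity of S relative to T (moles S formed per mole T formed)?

0.102

Exit C_R = C_{R0}(1−X) = 4.76×0.244 = 1.161 mol/L.
A CSTR operates uniformly at the exit composition, giving r_S = 0.1233 and r_T = 1.207 (each k·C_R^n at C_R = 1.161).
Overall selectivity = C_S/C_T = r_Sτ/(r_Tτ) = r_S/r_T = 0.102.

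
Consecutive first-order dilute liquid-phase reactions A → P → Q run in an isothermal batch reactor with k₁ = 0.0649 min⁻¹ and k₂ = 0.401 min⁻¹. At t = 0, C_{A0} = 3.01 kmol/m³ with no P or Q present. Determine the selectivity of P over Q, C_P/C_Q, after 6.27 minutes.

0.510

Solving the coupled first-order balances gives C_P(t) = [k₁/(k₂−k₁)]·C_{A0}·(e^(−k₁t) − e^(−k₂t)).
e^(−k₁t) = e^(−0.0649×6.27) = e^(−0.4069) = 0.6657; e^(−k₂t) = e^(−2.514) = 0.08092.
C_P = 0.0649×3.01/(0.401−0.0649) × (0.6657−0.08092) = 0.5812×0.5848 = 0.3399 kmol/m³.
C_A = C_{A0}e^(−k₁t) = 2.004 kmol/m³, so C_Q = C_{A0}−C_A−C_P = 0.6664 kmol/m³; C_P/C_Q = 0.510.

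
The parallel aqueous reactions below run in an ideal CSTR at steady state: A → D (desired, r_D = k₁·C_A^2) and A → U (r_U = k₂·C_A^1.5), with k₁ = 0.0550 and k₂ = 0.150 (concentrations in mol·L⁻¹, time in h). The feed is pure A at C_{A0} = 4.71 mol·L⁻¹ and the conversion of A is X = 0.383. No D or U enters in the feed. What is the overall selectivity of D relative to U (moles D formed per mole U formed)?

0.625

Exit C_A = C_{A0}(1−X) = 4.71×0.617 = 2.906 mol·L⁻¹.
In a CSTR the entire volume is at exit conditions, so r_D = 0.0550×2.906^2 = 0.4645 and r_U = 0.150×2.906^1.5 = 0.7431.
Overall selectivity = C_D/C_U = r_Dτ/(r_Uτ) = r_D/r_U = 0.625.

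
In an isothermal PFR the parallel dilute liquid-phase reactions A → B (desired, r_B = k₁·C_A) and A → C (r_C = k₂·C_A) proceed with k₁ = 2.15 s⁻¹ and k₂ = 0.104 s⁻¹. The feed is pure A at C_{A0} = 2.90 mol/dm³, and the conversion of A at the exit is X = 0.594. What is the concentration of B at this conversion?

1.64 mol/dm³

C_A = C_{A0}(1−X) = 1.177 mol/dm³.
Both paths are first order in A, so the instantaneous fraction to B is constant: dC_B/d(−C_A) = k₁/(k₁+k₂) = 0.9539.
C_B = 0.9539·(C_{A0}−C_A) = 0.9539×1.723 = 1.64 mol/dm³.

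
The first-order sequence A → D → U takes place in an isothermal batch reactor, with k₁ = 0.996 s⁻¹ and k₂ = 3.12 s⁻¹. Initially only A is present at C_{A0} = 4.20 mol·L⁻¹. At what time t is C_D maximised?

0.538 s

The intermediate peaks when r₁ = r₂, i.e. k₁e^(−k₁t) = k₂e^(−k₂t), giving t_opt = ln(k₂/k₁)/(k₂−k₁).
= ln(3.12/0.996)/(3.12−0.996) = ln(3.133)/2.124 = 1.142/2.124 = 0.538 s.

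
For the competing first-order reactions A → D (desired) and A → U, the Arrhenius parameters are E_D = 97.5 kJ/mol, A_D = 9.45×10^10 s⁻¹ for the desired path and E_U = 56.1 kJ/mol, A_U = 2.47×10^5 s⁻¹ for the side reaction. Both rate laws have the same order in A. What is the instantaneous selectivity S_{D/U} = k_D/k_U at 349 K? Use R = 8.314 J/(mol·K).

0.243

Since both paths have the same order in A, the concentration cancels and S_{D/U} = k_D/k_U = (A_D/A_U)·exp[(E_U−E_D)/(RT)].
(E_U−E_D)/(RT) = (56.1−97.5)×10³/(8.314×349) = -41400/2902 = -14.27.
k_D/k_U = (9.45×10^10/2.47×10^5)·exp(-14.27) = 3.826×10^5 × 6.360×10^-7 = 0.243.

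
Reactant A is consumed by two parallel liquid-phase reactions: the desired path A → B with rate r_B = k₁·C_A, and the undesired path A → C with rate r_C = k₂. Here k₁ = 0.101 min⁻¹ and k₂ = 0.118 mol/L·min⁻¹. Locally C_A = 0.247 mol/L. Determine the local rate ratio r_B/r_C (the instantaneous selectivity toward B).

S_{B/C} = r_B/r_C = (k₁·C_A)/(k₂) = (k₁/k₂)·C_A.
= (0.101×0.2470) / (0.118) = 0.02495/0.1180 = 0.211.

0.211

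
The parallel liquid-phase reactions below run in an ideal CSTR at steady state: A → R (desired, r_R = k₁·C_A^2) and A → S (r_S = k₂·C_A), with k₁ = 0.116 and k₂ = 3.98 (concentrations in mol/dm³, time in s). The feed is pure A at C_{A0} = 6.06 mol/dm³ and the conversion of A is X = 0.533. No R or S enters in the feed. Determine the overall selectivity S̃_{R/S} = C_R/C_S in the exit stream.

0.0825

Exit C_A = C_{A0}(1−X) = 6.06×0.467 = 2.830 mol/dm³.
A CSTR operates uniformly at the exit composition, giving r_R = 0.9290 and r_S = 11.26 (each k·C_A^n at C_A = 2.830).
Overall selectivity = C_R/C_S = r_Rτ/(r_Sτ) = r_R/r_S = 0.0825.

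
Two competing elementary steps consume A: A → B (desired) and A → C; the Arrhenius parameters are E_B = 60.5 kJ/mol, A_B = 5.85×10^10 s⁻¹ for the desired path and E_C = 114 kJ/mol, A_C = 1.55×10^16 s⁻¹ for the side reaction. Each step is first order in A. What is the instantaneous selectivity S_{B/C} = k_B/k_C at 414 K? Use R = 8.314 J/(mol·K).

21.2

With equal orders, S_{B/C} = k_B/k_C = (A_B/A_C)·exp[(E_C−E_B)/(RT)].
(E_C−E_B)/(RT) = (114−60.5)×10³/(8.314×414) = 53500/3442 = 15.54.
k_B/k_C = (5.85×10^10/1.55×10^16)·exp(15.54) = 3.774×10^-6 × 5.628×10^6 = 21.2.
Since E_B < E_C, lowering the temperature improves selectivity toward B.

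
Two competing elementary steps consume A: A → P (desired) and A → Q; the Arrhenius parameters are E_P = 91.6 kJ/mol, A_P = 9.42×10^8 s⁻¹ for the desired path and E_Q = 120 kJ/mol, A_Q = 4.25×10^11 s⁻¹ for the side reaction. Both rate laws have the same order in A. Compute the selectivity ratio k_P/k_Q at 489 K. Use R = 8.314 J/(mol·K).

k_P/k_Q = (A_P/A_Q)·exp[−(E_P−E_Q)/(RT)] = (A_P/A_Q)·exp[(E_Q−E_P)/(RT)].
(E_Q−E_P)/(RT) = (120−91.6)×10³/(8.314×489) = 28400/4066 = 6.986.
k_P/k_Q = (9.42×10^8/4.25×10^11)·exp(6.986) = 0.002216 × 1081 = 2.40.
Since E_P < E_Q, lowering the temperature improves selectivity toward P.

2.40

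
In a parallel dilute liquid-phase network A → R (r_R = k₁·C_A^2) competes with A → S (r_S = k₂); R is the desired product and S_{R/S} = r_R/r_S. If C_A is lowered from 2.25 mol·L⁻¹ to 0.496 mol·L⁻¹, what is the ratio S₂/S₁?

S_{R/S} = (k₁/k₂)·C_A^2, so S₂/S₁ = (C_{A,2}/C_{A,1})^2.
= (0.496/2.25)^2 = (0.2204)^2 = 0.0486.

0.0486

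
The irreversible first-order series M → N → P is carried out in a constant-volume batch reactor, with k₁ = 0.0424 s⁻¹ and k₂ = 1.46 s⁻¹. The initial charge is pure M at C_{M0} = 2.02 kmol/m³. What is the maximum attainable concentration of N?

Evaluating C_N at t_opt = ln(k₂/k₁)/(k₂−k₁) gives C_{N,max}/C_{M0} = (k₁/k₂)^[k₂/(k₂−k₁)].
= (0.0424/1.46)^(1.46/(1.46−0.0424)) = (0.02904)^(1.030) = 0.02612.
C_{N,max} = 0.02612×2.02 = 0.0528 kmol/m³.

0.0528 kmol/m³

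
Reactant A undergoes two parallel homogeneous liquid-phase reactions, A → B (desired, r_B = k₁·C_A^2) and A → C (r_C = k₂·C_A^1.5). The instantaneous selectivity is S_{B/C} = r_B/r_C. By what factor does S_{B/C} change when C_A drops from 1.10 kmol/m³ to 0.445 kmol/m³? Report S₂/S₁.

S_{B/C} = (k₁/k₂)·C_A^0.5, so S₂/S₁ = (C_{A,2}/C_{A,1})^0.5.
= (0.445/1.10)^0.5 = (0.4045)^0.5 = 0.636.
Selectivity toward B falls as C_A falls — high-concentration operation is favoured.

0.636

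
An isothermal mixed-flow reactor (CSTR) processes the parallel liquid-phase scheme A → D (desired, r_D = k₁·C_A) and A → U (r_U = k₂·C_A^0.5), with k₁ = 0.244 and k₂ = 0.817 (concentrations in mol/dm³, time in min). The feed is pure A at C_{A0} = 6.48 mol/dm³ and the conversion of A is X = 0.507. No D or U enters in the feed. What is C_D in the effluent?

1.14 mol/dm³

Exit C_A = C_{A0}(1−X) = 6.48×0.493 = 3.195 mol/dm³.
In a CSTR the entire volume is at exit conditions, so r_D = 0.244×3.195 = 0.7795 and r_U = 0.817×3.195^0.5 = 1.460.
Fraction of consumed A going to D: r_D/(r_D+r_U) = 0.3480.
C_D = 0.3480·C_{A0}·X = 0.3480×6.48×0.507 = 1.14 mol/dm³.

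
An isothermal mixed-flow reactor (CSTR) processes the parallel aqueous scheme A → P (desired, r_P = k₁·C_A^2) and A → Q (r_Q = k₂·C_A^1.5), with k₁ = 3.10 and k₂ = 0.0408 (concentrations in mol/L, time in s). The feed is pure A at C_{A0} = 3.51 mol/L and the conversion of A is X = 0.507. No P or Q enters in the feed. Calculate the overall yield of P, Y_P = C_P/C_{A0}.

0.502

Exit C_A = C_{A0}(1−X) = 3.51×0.493 = 1.730 mol/L.
A CSTR operates uniformly at the exit composition, giving r_P = 9.283 and r_Q = 0.09287 (each k·C_A^n at C_A = 1.730).
Fraction of consumed A going to P: r_P/(r_P+r_Q) = 0.9901.
C_P = 0.9901·C_{A0}·X = 0.9901×3.51×0.507 = 1.76 mol/L; Y_P = C_P/C_{A0} = 0.502.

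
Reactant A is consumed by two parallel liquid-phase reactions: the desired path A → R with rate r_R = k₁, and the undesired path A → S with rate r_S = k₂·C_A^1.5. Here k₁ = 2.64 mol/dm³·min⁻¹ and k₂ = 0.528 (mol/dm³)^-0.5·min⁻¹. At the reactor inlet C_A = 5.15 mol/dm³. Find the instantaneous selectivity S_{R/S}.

S_{R/S} = r_R/r_S = (k₁)/(k₂·C_A^1.5) = (k₁/k₂)·C_A^-1.5.
= (2.64) / (0.528×5.150^1.5) = 2.640/6.171 = 0.428.
The undesired path is higher order in A, so low C_A (CSTR or dilute feed) favours R.

0.428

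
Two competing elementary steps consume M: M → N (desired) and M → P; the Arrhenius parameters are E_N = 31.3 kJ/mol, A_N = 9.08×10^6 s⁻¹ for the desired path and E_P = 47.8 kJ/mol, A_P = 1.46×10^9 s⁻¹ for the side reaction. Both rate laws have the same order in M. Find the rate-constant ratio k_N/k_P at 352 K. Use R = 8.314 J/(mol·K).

1.75

k_N/k_P = (A_N/A_P)·exp[−(E_N−E_P)/(RT)] = (A_N/A_P)·exp[(E_P−E_N)/(RT)].
(E_P−E_N)/(RT) = (47.8−31.3)×10³/(8.314×352) = 16500/2927 = 5.638.
k_N/k_P = (9.08×10^6/1.46×10^9)·exp(5.638) = 0.006219 × 280.9 = 1.75.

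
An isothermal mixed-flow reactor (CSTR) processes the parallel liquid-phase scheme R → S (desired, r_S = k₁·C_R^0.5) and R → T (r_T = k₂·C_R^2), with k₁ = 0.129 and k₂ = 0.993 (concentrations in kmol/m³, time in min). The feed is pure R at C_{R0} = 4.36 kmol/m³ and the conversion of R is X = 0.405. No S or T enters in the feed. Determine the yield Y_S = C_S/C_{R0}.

Exit C_R = C_{R0}(1−X) = 4.36×0.595 = 2.594 kmol/m³.
Rates in a CSTR are evaluated at the outlet concentration: r_S = 0.129×2.594^0.5 = 0.2078, r_T = 0.993×2.594^2 = 6.683.
Fraction of consumed R going to S: r_S/(r_S+r_T) = 0.03015.
C_S = 0.03015·C_{R0}·X = 0.03015×4.36×0.405 = 0.0532 kmol/m³; Y_S = C_S/C_{R0} = 0.0122.

0.0122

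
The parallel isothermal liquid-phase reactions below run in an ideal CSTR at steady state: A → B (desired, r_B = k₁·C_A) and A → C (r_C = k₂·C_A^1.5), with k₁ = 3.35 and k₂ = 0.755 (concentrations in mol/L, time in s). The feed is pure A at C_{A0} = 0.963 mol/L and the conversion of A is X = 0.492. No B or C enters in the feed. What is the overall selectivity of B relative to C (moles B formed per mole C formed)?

Exit C_A = C_{A0}(1−X) = 0.963×0.508 = 0.4892 mol/L.
Rates in a CSTR are evaluated at the outlet concentration: r_B = 3.35×0.4892 = 1.639, r_C = 0.755×0.4892^1.5 = 0.2583.
Overall selectivity = C_B/C_C = r_Bτ/(r_Cτ) = r_B/r_C = 6.34.

6.34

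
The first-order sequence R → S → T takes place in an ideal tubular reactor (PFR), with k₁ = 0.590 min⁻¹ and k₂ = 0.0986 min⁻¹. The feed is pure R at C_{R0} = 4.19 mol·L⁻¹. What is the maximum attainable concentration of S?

2.93 mol·L⁻¹

At the optimum, C_{S,max}/C_{R0} = (k₁/k₂)^[k₂/(k₂−k₁)].
= (0.590/0.0986)^(0.0986/(0.0986−0.590)) = (5.984)^(-0.2007) = 0.6984.
C_{S,max} = 0.6984×4.19 = 2.93 mol·L⁻¹.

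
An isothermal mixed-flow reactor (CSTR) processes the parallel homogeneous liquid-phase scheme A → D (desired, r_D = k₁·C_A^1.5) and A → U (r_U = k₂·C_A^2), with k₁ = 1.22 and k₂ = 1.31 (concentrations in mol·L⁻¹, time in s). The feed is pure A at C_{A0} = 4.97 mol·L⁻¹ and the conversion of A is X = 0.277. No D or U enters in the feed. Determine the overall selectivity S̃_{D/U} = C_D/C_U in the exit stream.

Exit C_A = C_{A0}(1−X) = 4.97×0.723 = 3.593 mol·L⁻¹.
In a CSTR the entire volume is at exit conditions, so r_D = 1.22×3.593^1.5 = 8.310 and r_U = 1.31×3.593^2 = 16.91.
Overall selectivity = C_D/C_U = r_Dτ/(r_Uτ) = r_D/r_U = 0.491.

0.491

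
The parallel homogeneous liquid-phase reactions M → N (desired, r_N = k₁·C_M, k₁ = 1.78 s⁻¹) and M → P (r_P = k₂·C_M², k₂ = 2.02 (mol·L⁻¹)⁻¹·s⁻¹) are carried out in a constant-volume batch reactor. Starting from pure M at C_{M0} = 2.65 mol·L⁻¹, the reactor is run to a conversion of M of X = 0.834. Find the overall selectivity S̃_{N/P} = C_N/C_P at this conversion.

C_M = C_{M0}(1−X) = 0.4399 mol·L⁻¹.
Along a PFR/batch, dC_N/dC_M = −r_N/(r_N+r_P) = −k₁/(k₁+k₂·C_M).
Integrating from C_{M0} to C_M: C_N = (1.78/2.02)·ln[(1.78+2.02·2.65)/(1.78+2.02·0.440)] = 0.8812·ln(7.133/2.669) = 0.8664 mol·L⁻¹.
C_P = (C_{M0}−C_M)−C_N = 1.344 mol·L⁻¹; S̃_{N/P} = 0.8664/1.344 = 0.645.

0.645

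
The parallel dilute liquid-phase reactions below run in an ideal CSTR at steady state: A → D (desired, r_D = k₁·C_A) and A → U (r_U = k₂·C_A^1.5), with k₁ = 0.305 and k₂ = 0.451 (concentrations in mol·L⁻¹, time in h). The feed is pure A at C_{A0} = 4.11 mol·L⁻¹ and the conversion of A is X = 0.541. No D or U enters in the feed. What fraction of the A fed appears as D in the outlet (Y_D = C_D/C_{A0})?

0.178

Exit C_A = C_{A0}(1−X) = 4.11×0.459 = 1.886 mol·L⁻¹.
In a CSTR the entire volume is at exit conditions, so r_D = 0.305×1.886 = 0.5754 and r_U = 0.451×1.886^1.5 = 1.169.
Fraction of consumed A going to D: r_D/(r_D+r_U) = 0.3299.
C_D = 0.3299·C_{A0}·X = 0.3299×4.11×0.541 = 0.734 mol·L⁻¹; Y_D = C_D/C_{A0} = 0.178.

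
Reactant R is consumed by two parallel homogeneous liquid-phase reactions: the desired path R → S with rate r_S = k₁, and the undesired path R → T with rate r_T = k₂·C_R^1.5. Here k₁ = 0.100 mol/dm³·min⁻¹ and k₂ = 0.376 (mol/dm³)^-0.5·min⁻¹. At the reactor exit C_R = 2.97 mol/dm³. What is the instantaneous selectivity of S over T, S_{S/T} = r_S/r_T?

S_{S/T} = r_S/r_T = (k₁)/(k₂·C_R^1.5) = (k₁/k₂)·C_R^-1.5.
= (0.100) / (0.376×2.970^1.5) = 0.1000/1.925 = 0.0520.

0.0520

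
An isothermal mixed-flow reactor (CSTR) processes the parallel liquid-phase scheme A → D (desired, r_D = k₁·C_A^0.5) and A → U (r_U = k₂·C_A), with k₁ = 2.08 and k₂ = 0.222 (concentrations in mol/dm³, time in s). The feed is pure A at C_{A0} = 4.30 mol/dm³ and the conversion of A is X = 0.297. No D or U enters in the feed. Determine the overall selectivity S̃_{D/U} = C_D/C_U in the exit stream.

Exit C_A = C_{A0}(1−X) = 4.30×0.703 = 3.023 mol/dm³.
In a CSTR the entire volume is at exit conditions, so r_D = 2.08×3.023^0.5 = 3.616 and r_U = 0.222×3.023 = 0.6711.
Overall selectivity = C_D/C_U = r_Dτ/(r_Uτ) = r_D/r_U = 5.39.

5.39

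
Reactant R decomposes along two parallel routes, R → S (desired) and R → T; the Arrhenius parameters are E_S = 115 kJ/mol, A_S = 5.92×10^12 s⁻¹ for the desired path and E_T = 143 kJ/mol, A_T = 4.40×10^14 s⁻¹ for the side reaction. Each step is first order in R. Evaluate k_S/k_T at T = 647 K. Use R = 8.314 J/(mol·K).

Since both paths have the same order in R, the concentration cancels and S_{S/T} = k_S/k_T = (A_S/A_T)·exp[(E_T−E_S)/(RT)].
(E_T−E_S)/(RT) = (143−115)×10³/(8.314×647) = 28000/5379 = 5.205.
k_S/k_T = (5.92×10^12/4.40×10^14)·exp(5.205) = 0.01345 × 182.2 = 2.45.

2.45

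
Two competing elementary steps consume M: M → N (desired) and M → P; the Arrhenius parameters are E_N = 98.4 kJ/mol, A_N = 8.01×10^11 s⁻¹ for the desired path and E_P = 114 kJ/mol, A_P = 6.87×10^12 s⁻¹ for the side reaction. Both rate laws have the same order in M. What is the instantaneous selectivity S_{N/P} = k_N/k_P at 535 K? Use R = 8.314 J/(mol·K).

Since both paths have the same order in M, the concentration cancels and S_{N/P} = k_N/k_P = (A_N/A_P)·exp[(E_P−E_N)/(RT)].
(E_P−E_N)/(RT) = (114−98.4)×10³/(8.314×535) = 15600/4448 = 3.507.
k_N/k_P = (8.01×10^11/6.87×10^12)·exp(3.507) = 0.1166 × 33.35 = 3.89.
Since E_N < E_P, lowering the temperature improves selectivity toward N.

3.89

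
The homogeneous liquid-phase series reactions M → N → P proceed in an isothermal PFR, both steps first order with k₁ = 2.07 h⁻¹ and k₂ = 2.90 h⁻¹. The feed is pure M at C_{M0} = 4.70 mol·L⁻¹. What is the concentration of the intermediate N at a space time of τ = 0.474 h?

Solving the coupled first-order balances gives C_N(τ) = [k₁/(k₂−k₁)]·C_{M0}·(e^(−k₁τ) − e^(−k₂τ)).
e^(−k₁τ) = e^(−2.07×0.474) = e^(−0.9812) = 0.3749; e^(−k₂τ) = e^(−1.375) = 0.2529.
C_N = 2.07×4.70/(2.90−2.07) × (0.3749−0.2529) = 11.72×0.1219 = 1.429 mol·L⁻¹.

1.43 mol·L⁻¹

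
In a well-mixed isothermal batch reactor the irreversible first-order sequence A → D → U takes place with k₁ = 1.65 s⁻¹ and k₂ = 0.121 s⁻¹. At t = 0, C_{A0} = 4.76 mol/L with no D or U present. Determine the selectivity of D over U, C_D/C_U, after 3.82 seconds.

Solving the coupled first-order balances gives C_D(t) = [k₁/(k₂−k₁)]·C_{A0}·(e^(−k₁t) − e^(−k₂t)).
e^(−k₁t) = e^(−1.65×3.82) = e^(−6.303) = 0.001831; e^(−k₂t) = e^(−0.4622) = 0.6299.
C_D = 1.65×4.76/(0.121−1.65) × (0.001831−0.6299) = (-5.137)×(-0.6281) = 3.226 mol/L.
C_A = C_{A0}e^(−k₁t) = 0.008715 mol/L, so C_U = C_{A0}−C_A−C_D = 1.525 mol/L; C_D/C_U = 2.12.

2.12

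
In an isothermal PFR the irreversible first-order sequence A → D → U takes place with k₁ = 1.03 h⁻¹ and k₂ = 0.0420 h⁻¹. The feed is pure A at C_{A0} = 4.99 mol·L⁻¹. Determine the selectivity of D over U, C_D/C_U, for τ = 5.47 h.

For first-order series with pure A initially, C_D(τ) = k₁C_{A0}/(k₂−k₁)·(e^(−k₁τ) − e^(−k₂τ)).
e^(−k₁τ) = e^(−1.03×5.47) = e^(−5.634) = 0.003574; e^(−k₂τ) = e^(−0.2297) = 0.7947.
C_D = 1.03×4.99/(0.0420−1.03) × (0.003574−0.7947) = (-5.202)×(-0.7912) = 4.116 mol·L⁻¹.
C_A = C_{A0}e^(−k₁τ) = 0.01783 mol·L⁻¹, so C_U = C_{A0}−C_A−C_D = 0.8564 mol·L⁻¹; C_D/C_U = 4.81.

4.81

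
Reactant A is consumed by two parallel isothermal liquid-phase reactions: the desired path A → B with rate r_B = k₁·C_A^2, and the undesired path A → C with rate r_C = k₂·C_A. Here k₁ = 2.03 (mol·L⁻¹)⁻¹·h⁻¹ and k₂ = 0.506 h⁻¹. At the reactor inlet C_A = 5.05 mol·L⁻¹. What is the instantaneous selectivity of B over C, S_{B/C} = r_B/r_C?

20.3

S_{B/C} = r_B/r_C = (k₁·C_A^2)/(k₂·C_A) = (k₁/k₂)·C_A.
= (2.03×5.050^2) / (0.506×5.050) = 51.77/2.555 = 20.3.
Since the desired path is higher order in A, keeping C_A high (PFR or concentrated feed) favours B.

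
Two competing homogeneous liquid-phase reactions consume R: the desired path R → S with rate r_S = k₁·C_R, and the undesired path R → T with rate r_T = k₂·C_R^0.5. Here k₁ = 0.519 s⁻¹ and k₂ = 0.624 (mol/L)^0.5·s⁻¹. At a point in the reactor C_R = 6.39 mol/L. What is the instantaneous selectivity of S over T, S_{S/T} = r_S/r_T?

S_{S/T} = r_S/r_T = (k₁·C_R)/(k₂·C_R^0.5) = (k₁/k₂)·C_R^0.5.
= (0.519×6.390) / (0.624×6.390^0.5) = 3.316/1.577 = 2.10.
Since the desired path is higher order in R, keeping C_R high (PFR or concentrated feed) favours S.

2.10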